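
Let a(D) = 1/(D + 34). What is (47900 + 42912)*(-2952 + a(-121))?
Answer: -23322791900/87 ≈ -2.6808e+8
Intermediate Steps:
a(D) = 1/(34 + D)
(47900 + 42912)*(-2952 + a(-121)) = (47900 + 42912)*(-2952 + 1/(34 - 121)) = 90812*(-2952 + 1/(-87)) = 90812*(-2952 - 1/87) = 90812*(-256825/87) = -23322791900/87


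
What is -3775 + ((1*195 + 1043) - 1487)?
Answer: -4024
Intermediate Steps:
-3775 + ((1*195 + 1043) - 1487) = -3775 + ((195 + 1043) - 1487) = -3775 + (1238 - 1487) = -3775 - 249 = -4024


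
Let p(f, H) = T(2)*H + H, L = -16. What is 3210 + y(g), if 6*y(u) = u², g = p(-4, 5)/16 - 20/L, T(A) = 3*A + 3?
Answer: 1233865/384 ≈ 3213.2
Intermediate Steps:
T(A) = 3 + 3*A
p(f, H) = 10*H (p(f, H) = (3 + 3*2)*H + H = (3 + 6)*H + H = 9*H + H = 10*H)
g = 35/8 (g = (10*5)/16 - 20/(-16) = 50*(1/16) - 20*(-1/16) = 25/8 + 5/4 = 35/8 ≈ 4.3750)
y(u) = u²/6
3210 + y(g) = 3210 + (35/8)²/6 = 3210 + (⅙)*(1225/64) = 3210 + 1225/384 = 1233865/384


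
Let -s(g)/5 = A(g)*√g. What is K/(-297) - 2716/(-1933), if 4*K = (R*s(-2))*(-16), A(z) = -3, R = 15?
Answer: 2716/1933 + 100*I*√2/33 ≈ 1.4051 + 4.2855*I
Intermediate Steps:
s(g) = 15*√g (s(g) = -(-15)*√g = 15*√g)
K = -900*I*√2 (K = ((15*(15*√(-2)))*(-16))/4 = ((15*(15*(I*√2)))*(-16))/4 = ((15*(15*I*√2))*(-16))/4 = ((225*I*√2)*(-16))/4 = (-3600*I*√2)/4 = -900*I*√2 ≈ -1272.8*I)
K/(-297) - 2716/(-1933) = -900*I*√2/(-297) - 2716/(-1933) = -900*I*√2*(-1/297) - 2716*(-1/1933) = 100*I*√2/33 + 2716/1933 = 2716/1933 + 100*I*√2/33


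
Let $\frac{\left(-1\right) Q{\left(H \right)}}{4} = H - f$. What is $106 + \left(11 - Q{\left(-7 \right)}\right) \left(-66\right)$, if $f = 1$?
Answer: $1492$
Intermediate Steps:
$Q{\left(H \right)} = 4 - 4 H$ ($Q{\left(H \right)} = - 4 \left(H - 1\right) = - 4 \left(-1 + H\right) = 4 - 4 H$)
$106 + \left(11 - Q{\left(-7 \right)}\right) \left(-66\right) = 106 + \left(11 - \left(4 - -28\right)\right) \left(-66\right) = 106 + \left(11 - \left(4 + 28\right)\right) \left(-66\right) = 106 + \left(11 - 32\right) \left(-66\right) = 106 - -1386 = 106 + 1386 = 1492$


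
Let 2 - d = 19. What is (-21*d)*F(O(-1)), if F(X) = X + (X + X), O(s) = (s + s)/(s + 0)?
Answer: 2142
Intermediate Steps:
d = -17 (d = 2 - 1*19 = 2 - 19 = -17)
O(s) = 2 (O(s) = (2*s)/s = 2)
F(X) = 3*X (F(X) = X + 2*X = 3*X)
(-21*d)*F(O(-1)) = (-21*(-17))*(3*2) = 357*6 = 2142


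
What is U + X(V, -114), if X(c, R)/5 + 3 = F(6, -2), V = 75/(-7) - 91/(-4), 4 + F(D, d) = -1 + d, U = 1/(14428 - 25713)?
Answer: -564251/11285 ≈ -50.000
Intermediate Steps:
U = -1/11285 (U = 1/(-11285) = -1/11285 ≈ -8.8613e-5)
F(D, d) = -5 + d (F(D, d) = -4 + (-1 + d) = -5 + d)
V = 337/28 (V = 75*(-⅐) - 91*(-¼) = -75/7 + 91/4 = 337/28 ≈ 12.036)
X(c, R) = -50 (X(c, R) = -15 + 5*(-5 - 2) = -15 + 5*(-7) = -15 - 35 = -50)
U + X(V, -114) = -1/11285 - 50 = -564251/11285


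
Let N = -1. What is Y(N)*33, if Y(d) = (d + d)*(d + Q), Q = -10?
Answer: 726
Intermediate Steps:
Y(d) = 2*d*(-10 + d) (Y(d) = (d + d)*(d - 10) = (2*d)*(-10 + d) = 2*d*(-10 + d))
Y(N)*33 = (2*(-1)*(-10 - 1))*33 = (2*(-1)*(-11))*33 = 22*33 = 726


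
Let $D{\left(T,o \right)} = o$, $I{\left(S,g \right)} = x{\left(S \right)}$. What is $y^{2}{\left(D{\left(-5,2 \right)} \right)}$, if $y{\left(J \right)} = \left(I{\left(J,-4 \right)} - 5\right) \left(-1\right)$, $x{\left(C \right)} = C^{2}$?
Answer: $1$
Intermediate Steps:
$I{\left(S,g \right)} = S^{2}$
$y{\left(J \right)} = 5 - J^{2}$ ($y{\left(J \right)} = \left(J^{2} - 5\right) \left(-1\right) = \left(-5 + J^{2}\right) \left(-1\right) = 5 - J^{2}$)
$y^{2}{\left(D{\left(-5,2 \right)} \right)} = \left(5 - 2^{2}\right)^{2} = \left(5 - 4\right)^{2} = 1^{2} = 1$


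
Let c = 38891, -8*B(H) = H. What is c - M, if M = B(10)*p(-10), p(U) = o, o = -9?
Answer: 155519/4 ≈ 38880.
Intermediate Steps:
B(H) = -H/8
p(U) = -9
M = 45/4 (M = -⅛*10*(-9) = -5/4*(-9) = 45/4 ≈ 11.250)
c - M = 38891 - 1*45/4 = 38891 - 45/4 = 155519/4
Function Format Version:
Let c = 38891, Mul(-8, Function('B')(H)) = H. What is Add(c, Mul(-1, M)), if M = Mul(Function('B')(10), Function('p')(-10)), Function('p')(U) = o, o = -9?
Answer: Rational(155519, 4) ≈ 38880.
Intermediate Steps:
Function('B')(H) = Mul(Rational(-1, 8), H)
Function('p')(U) = -9
M = Rational(45, 4) (M = Mul(Mul(Rational(-1, 8), 10), -9) = Mul(Rational(-5, 4), -9) = Rational(45, 4) ≈ 11.250)
Add(c, Mul(-1, M)) = Add(38891, Mul(-1, Rational(45, 4))) = Add(38891, Rational(-45, 4)) = Rational(155519, 4)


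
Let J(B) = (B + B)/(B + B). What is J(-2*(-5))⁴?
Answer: 1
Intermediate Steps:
J(B) = 1 (J(B) = (2*B)/((2*B)) = (2*B)*(1/(2*B)) = 1)
J(-2*(-5))⁴ = 1⁴ = 1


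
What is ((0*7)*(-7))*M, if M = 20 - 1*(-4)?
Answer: 0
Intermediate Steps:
M = 24 (M = 20 + 4 = 24)
((0*7)*(-7))*M = ((0*7)*(-7))*24 = (0*(-7))*24 = 0*24 = 0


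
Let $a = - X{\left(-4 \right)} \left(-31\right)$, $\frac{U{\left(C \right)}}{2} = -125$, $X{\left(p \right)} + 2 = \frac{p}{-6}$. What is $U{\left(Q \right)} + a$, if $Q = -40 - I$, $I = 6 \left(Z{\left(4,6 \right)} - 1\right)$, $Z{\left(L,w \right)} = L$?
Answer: $- \frac{874}{3} \approx -291.33$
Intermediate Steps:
$X{\left(p \right)} = -2 - \frac{p}{6}$ ($X{\left(p \right)} = -2 + \frac{p}{-6} = -2 + p \left(- \frac{1}{6}\right) = -2 - \frac{p}{6}$)
$I = 18$ ($I = 6 \left(4 - 1\right) = 6 \cdot 3 = 18$)
$Q = -58$ ($Q = -40 - 18 = -58$)
$U{\left(C \right)} = -250$ ($U{\left(C \right)} = 2 \left(-125\right) = -250$)
$a = - \frac{124}{3}$ ($a = - (-2 - - \frac{2}{3}) \left(-31\right) = - (-2 + \frac{2}{3}) \left(-31\right) = \left(-1\right) \left(- \frac{4}{3}\right) \left(-31\right) = \frac{4}{3} \left(-31\right) = - \frac{124}{3} \approx -41.333$)
$U{\left(Q \right)} + a = -250 - \frac{124}{3} = - \frac{874}{3}$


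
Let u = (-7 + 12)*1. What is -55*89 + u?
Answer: -4890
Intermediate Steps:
u = 5 (u = 5*1 = 5)
-55*89 + u = -55*89 + 5 = -4895 + 5 = -4890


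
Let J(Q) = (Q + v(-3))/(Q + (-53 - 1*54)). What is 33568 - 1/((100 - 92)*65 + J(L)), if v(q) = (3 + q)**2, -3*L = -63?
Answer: 1500455946/44699 ≈ 33568.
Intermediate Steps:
L = 21 (L = -1/3*(-63) = 21)
J(Q) = Q/(-107 + Q) (J(Q) = (Q + (3 - 3)**2)/(Q + (-53 - 1*54)) = (Q + 0**2)/(Q + (-53 - 54)) = (Q + 0)/(Q - 107) = Q/(-107 + Q))
33568 - 1/((100 - 92)*65 + J(L)) = 33568 - 1/((100 - 92)*65 + 21/(-107 + 21)) = 33568 - 1/(8*65 + 21/(-86)) = 33568 - 1/(520 + 21*(-1/86)) = 33568 - 1/(520 - 21/86) = 33568 - 1/44699/86 = 33568 - 1*86/44699 = 33568 - 86/44699 = 1500455946/44699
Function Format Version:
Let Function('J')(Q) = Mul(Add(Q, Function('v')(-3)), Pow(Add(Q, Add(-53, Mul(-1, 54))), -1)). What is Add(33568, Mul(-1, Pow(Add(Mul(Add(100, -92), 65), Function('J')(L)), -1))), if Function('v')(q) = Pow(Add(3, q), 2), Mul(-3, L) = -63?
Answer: Rational(1500455946, 44699) ≈ 33568.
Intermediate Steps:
L = 21 (L = Mul(Rational(-1, 3), -63) = 21)
Function('J')(Q) = Mul(Q, Pow(Add(-107, Q), -1)) (Function('J')(Q) = Mul(Add(Q, Pow(Add(3, -3), 2)), Pow(Add(Q, Add(-53, Mul(-1, 54))), -1)) = Mul(Add(Q, Pow(0, 2)), Pow(Add(Q, Add(-53, -54)), -1)) = Mul(Add(Q, 0), Pow(Add(Q, -107), -1)) = Mul(Q, Pow(Add(-107, Q), -1)))
Add(33568, Mul(-1, Pow(Add(Mul(Add(100, -92), 65), Function('J')(L)), -1))) = Add(33568, Mul(-1, Pow(Add(Mul(Add(100, -92), 65), Mul(21, Pow(Add(-107, 21), -1))), -1))) = Add(33568, Mul(-1, Pow(Add(Mul(8, 65), Mul(21, Pow(-86, -1))), -1))) = Add(33568, Mul(-1, Pow(Add(520, Mul(21, Rational(-1, 86))), -1))) = Add(33568, Mul(-1, Pow(Add(520, Rational(-21, 86)), -1))) = Add(33568, Mul(-1, Pow(Rational(44699, 86), -1))) = Add(33568, Mul(-1, Rational(86, 44699))) = Add(33568, Rational(-86, 44699)) = Rational(1500455946, 44699)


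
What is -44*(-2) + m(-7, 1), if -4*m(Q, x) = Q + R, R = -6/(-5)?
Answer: 1789/20 ≈ 89.450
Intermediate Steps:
R = 6/5 (R = -6*(-⅕) = 6/5 ≈ 1.2000)
m(Q, x) = -3/10 - Q/4 (m(Q, x) = -(Q + 6/5)/4 = -(6/5 + Q)/4 = -3/10 - Q/4)
-44*(-2) + m(-7, 1) = -44*(-2) + (-3/10 - ¼*(-7)) = 88 + (-3/10 + 7/4) = 88 + 29/20 = 1789/20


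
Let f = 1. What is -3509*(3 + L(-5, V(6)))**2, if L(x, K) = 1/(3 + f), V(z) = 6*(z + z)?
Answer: -593021/16 ≈ -37064.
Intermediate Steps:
V(z) = 12*z (V(z) = 6*(2*z) = 12*z)
L(x, K) = 1/4 (L(x, K) = 1/(3 + 1) = 1/4)
-3509*(3 + L(-5, V(6)))**2 = -3509*(3 + 1/4)**2 = -3509*(13/4)**2 = -3509*169/16 = -593021/16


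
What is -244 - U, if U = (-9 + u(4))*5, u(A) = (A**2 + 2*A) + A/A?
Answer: -324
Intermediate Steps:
u(A) = 1 + A**2 + 2*A (u(A) = (A**2 + 2*A) + 1 = 1 + A**2 + 2*A)
U = 80 (U = (-9 + (1 + 4**2 + 2*4))*5 = (-9 + (1 + 16 + 8))*5 = (-9 + 25)*5 = 16*5 = 80)
-244 - U = -244 - 1*80 = -244 - 80 = -324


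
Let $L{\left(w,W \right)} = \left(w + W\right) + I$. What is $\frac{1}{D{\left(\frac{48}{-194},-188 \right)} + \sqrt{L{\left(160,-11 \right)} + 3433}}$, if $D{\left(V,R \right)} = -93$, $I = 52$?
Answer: $- \frac{93}{5015} - \frac{\sqrt{3634}}{5015} \approx -0.030565$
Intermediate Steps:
$L{\left(w,W \right)} = 52 + W + w$ ($L{\left(w,W \right)} = \left(w + W\right) + 52 = \left(W + w\right) + 52 = 52 + W + w$)
$\frac{1}{D{\left(\frac{48}{-194},-188 \right)} + \sqrt{L{\left(160,-11 \right)} + 3433}} = \frac{1}{-93 + \sqrt{\left(52 - 11 + 160\right) + 3433}} = \frac{1}{-93 + \sqrt{201 + 3433}} = \frac{1}{-93 + \sqrt{3634}}$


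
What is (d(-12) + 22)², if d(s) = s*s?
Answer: 27556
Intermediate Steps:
d(s) = s²
(d(-12) + 22)² = ((-12)² + 22)² = (144 + 22)² = 166² = 27556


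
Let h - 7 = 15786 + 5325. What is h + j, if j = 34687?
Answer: 55805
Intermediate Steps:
h = 21118 (h = 7 + (15786 + 5325) = 7 + 21111 = 21118)
h + j = 21118 + 34687 = 55805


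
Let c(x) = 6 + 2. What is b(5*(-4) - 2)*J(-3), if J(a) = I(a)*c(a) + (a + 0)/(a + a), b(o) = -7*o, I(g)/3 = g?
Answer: -11011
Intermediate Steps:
c(x) = 8
I(g) = 3*g
J(a) = ½ + 24*a (J(a) = (3*a)*8 + (a + 0)/(a + a) = 24*a + a/((2*a)) = 24*a + a*(1/(2*a)) = 24*a + ½ = ½ + 24*a)
b(5*(-4) - 2)*J(-3) = (-7*(5*(-4) - 2))*(½ + 24*(-3)) = (-7*(-20 - 2))*(½ - 72) = -7*(-22)*(-143/2) = 154*(-143/2) = -11011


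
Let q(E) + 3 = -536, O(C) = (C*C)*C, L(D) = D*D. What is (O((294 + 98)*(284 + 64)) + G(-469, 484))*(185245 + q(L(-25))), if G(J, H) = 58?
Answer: 468896440817349719924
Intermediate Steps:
L(D) = D²
O(C) = C³ (O(C) = C²*C = C³)
q(E) = -539 (q(E) = -3 - 536 = -539)
(O((294 + 98)*(284 + 64)) + G(-469, 484))*(185245 + q(L(-25))) = (((294 + 98)*(284 + 64))³ + 58)*(185245 - 539) = ((392*348)³ + 58)*184706 = (136416³ + 58)*184706 = (2538609686839296 + 58)*184706 = 2538609686839354*184706 = 468896440817349719924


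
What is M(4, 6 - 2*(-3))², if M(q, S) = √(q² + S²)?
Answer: 160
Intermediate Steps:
M(q, S) = √(S² + q²)
M(4, 6 - 2*(-3))² = (√((6 - 2*(-3))² + 4²))² = (√((6 + 6)² + 16))² = (√(12² + 16))² = (√(144 + 16))² = (√160)² = (4*√10)² = 160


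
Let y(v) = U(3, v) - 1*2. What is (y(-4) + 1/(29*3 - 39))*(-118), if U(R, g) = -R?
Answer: 14101/24 ≈ 587.54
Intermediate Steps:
y(v) = -5 (y(v) = -1*3 - 1*2 = -3 - 2 = -5)
(y(-4) + 1/(29*3 - 39))*(-118) = (-5 + 1/(29*3 - 39))*(-118) = (-5 + 1/(87 - 39))*(-118) = (-5 + 1/48)*(-118) = -239/48*(-118) = 14101/24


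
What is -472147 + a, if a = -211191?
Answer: -683338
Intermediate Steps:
-472147 + a = -472147 - 211191 = -683338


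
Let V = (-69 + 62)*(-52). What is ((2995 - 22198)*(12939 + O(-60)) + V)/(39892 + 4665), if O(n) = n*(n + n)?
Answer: -386728853/44557 ≈ -8679.4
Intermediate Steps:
O(n) = 2*n**2 (O(n) = n*(2*n) = 2*n**2)
V = 364 (V = -7*(-52) = 364)
((2995 - 22198)*(12939 + O(-60)) + V)/(39892 + 4665) = ((2995 - 22198)*(12939 + 2*(-60)**2) + 364)/(39892 + 4665) = (-19203*(12939 + 2*3600) + 364)/44557 = (-19203*(12939 + 7200) + 364)*(1/44557) = (-19203*20139 + 364)*(1/44557) = (-386729217 + 364)*(1/44557) = -386728853*1/44557 = -386728853/44557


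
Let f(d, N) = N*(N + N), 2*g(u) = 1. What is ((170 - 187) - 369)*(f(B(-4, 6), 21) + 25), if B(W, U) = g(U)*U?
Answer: -350102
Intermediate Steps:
g(u) = ½ (g(u) = (½)*1 = ½)
B(W, U) = U/2
f(d, N) = 2*N² (f(d, N) = N*(2*N) = 2*N²)
((170 - 187) - 369)*(f(B(-4, 6), 21) + 25) = ((170 - 187) - 369)*(2*21² + 25) = (-17 - 369)*(2*441 + 25) = -386*(882 + 25) = -386*907 = -350102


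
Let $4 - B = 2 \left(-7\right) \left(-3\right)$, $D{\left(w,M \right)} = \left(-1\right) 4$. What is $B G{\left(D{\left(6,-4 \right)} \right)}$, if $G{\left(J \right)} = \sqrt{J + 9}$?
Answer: $- 38 \sqrt{5} \approx -84.971$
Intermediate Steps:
$D{\left(w,M \right)} = -4$
$G{\left(J \right)} = \sqrt{9 + J}$
$B = -38$ ($B = 4 - 2 \left(-7\right) \left(-3\right) = 4 - \left(-14\right) \left(-3\right) = 4 - 42 = -38$)
$B G{\left(D{\left(6,-4 \right)} \right)} = - 38 \sqrt{9 - 4} = - 38 \sqrt{5}$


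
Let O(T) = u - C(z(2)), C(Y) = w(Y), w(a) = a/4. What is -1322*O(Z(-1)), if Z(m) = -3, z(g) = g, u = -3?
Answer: 4627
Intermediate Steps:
w(a) = a/4 (w(a) = a*(¼) = a/4)
C(Y) = Y/4
O(T) = -7/2 (O(T) = -3 - 2/4 = -3 - 1*½ = -3 - ½ = -7/2)
-1322*O(Z(-1)) = -1322*(-7/2) = 4627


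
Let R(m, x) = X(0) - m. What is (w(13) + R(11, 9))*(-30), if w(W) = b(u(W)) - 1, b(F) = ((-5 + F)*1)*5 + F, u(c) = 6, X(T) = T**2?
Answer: 30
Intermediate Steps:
R(m, x) = -m (R(m, x) = 0**2 - m = 0 - m = -m)
b(F) = -25 + 6*F (b(F) = (-5 + F)*5 + F = (-25 + 5*F) + F = -25 + 6*F)
w(W) = 10 (w(W) = (-25 + 6*6) - 1 = (-25 + 36) - 1 = 11 - 1 = 10)
(w(13) + R(11, 9))*(-30) = (10 - 1*11)*(-30) = (10 - 11)*(-30) = -1*(-30) = 30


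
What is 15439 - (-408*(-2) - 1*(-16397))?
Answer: -1774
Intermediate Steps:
15439 - (-408*(-2) - 1*(-16397)) = 15439 - (816 + 16397) = 15439 - 1*17213 = 15439 - 17213 = -1774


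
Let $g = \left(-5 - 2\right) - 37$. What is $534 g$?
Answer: $-23496$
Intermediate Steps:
$g = -44$ ($g = \left(-5 - 2\right) - 37 = -7 - 37 = -44$)
$534 g = 534 \left(-44\right) = -23496$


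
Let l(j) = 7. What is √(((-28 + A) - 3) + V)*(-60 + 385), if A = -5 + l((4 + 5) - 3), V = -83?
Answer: 1300*I*√7 ≈ 3439.5*I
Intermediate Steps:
A = 2 (A = -5 + 7 = 2)
√(((-28 + A) - 3) + V)*(-60 + 385) = √(((-28 + 2) - 3) - 83)*(-60 + 385) = √((-26 - 3) - 83)*325 = √(-29 - 83)*325 = √(-112)*325 = (4*I*√7)*325 = 1300*I*√7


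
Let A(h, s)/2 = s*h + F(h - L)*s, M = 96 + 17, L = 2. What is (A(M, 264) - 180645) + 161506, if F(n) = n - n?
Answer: 40525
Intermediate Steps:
M = 113
F(n) = 0
A(h, s) = 2*h*s (A(h, s) = 2*(s*h + 0*s) = 2*(h*s + 0) = 2*(h*s) = 2*h*s)
(A(M, 264) - 180645) + 161506 = (2*113*264 - 180645) + 161506 = (59664 - 180645) + 161506 = -120981 + 161506 = 40525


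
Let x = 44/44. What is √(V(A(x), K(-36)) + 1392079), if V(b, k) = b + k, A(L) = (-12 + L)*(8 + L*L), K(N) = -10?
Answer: √1391970 ≈ 1179.8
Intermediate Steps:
x = 1 (x = 44*(1/44) = 1)
A(L) = (-12 + L)*(8 + L²)
√(V(A(x), K(-36)) + 1392079) = √(((-96 + 1³ - 12*1² + 8*1) - 10) + 1392079) = √(((-96 + 1 - 12*1 + 8) - 10) + 1392079) = √(((-96 + 1 - 12 + 8) - 10) + 1392079) = √((-99 - 10) + 1392079) = √(-109 + 1392079) = √1391970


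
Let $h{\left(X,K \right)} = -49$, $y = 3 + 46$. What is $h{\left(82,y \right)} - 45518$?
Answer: $-45567$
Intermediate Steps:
$y = 49$
$h{\left(82,y \right)} - 45518 = -49 - 45518 = -45567$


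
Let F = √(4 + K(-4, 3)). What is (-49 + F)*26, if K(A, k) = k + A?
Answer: -1274 + 26*√3 ≈ -1229.0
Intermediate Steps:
K(A, k) = A + k
F = √3 (F = √(4 + (-4 + 3)) = √(4 - 1) = √3 ≈ 1.7320)
(-49 + F)*26 = (-49 + √3)*26 = -1274 + 26*√3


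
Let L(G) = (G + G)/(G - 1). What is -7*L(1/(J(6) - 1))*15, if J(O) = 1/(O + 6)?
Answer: -2520/23 ≈ -109.57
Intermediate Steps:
J(O) = 1/(6 + O)
L(G) = 2*G/(-1 + G) (L(G) = (2*G)/(-1 + G) = 2*G/(-1 + G))
-7*L(1/(J(6) - 1))*15 = -14/((1/(6 + 6) - 1)*(-1 + 1/(1/(6 + 6) - 1)))*15 = -14/((1/12 - 1)*(-1 + 1/(1/12 - 1)))*15 = -14/((-11/12)*(-1 + 1/(-11/12)))*15 = -14*(-12)/(11*(-1 - 12/11))*15 = -14*(-12)/(11*(-23/11))*15 = -14*(-12)*(-11)/(11*23)*15 = -7*24/23*15 = -168/23*15 = -2520/23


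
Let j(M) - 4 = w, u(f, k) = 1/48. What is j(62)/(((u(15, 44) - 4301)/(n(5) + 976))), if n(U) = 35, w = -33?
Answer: 1407312/206447 ≈ 6.8168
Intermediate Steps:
u(f, k) = 1/48
j(M) = -29 (j(M) = 4 - 33 = -29)
j(62)/(((u(15, 44) - 4301)/(n(5) + 976))) = -29*(35 + 976)/(1/48 - 4301) = -29/((-206447/48/1011)) = -29/((-206447/48*1/1011)) = -29/(-206447/48528) = -29*(-48528/206447) = 1407312/206447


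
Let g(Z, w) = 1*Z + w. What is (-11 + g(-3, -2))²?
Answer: 256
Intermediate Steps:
g(Z, w) = Z + w
(-11 + g(-3, -2))² = (-11 + (-3 - 2))² = (-11 - 5)² = (-16)² = 256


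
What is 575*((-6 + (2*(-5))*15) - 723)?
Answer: -505425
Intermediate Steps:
575*((-6 + (2*(-5))*15) - 723) = 575*((-6 - 10*15) - 723) = 575*((-6 - 150) - 723) = 575*(-156 - 723) = 575*(-879) = -505425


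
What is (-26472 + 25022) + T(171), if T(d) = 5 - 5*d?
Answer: -2300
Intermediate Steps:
(-26472 + 25022) + T(171) = (-26472 + 25022) + (5 - 5*171) = -1450 + (5 - 855) = -1450 - 850 = -2300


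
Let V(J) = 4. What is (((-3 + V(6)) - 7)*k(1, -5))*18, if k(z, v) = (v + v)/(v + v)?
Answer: -108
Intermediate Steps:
k(z, v) = 1 (k(z, v) = (2*v)/((2*v)) = (2*v)*(1/(2*v)) = 1)
(((-3 + V(6)) - 7)*k(1, -5))*18 = (((-3 + 4) - 7)*1)*18 = ((1 - 7)*1)*18 = -6*1*18 = -6*18 = -108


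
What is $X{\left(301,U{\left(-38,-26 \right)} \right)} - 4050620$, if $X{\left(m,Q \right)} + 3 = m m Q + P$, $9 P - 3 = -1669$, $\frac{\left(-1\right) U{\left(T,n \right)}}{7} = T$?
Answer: $\frac{180441521}{9} \approx 2.0049 \cdot 10^{7}$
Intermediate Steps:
$U{\left(T,n \right)} = - 7 T$
$P = - \frac{1666}{9}$ ($P = \frac{1}{3} + \frac{1}{9} \left(-1669\right) = \frac{1}{3} - \frac{1669}{9} = - \frac{1666}{9} \approx -185.11$)
$X{\left(m,Q \right)} = - \frac{1693}{9} + Q m^{2}$ ($X{\left(m,Q \right)} = -3 + \left(m m Q - \frac{1666}{9}\right) = -3 + \left(m^{2} Q - \frac{1666}{9}\right) = -3 + \left(Q m^{2} - \frac{1666}{9}\right) = -3 + \left(- \frac{1666}{9} + Q m^{2}\right) = - \frac{1693}{9} + Q m^{2}$)
$X{\left(301,U{\left(-38,-26 \right)} \right)} - 4050620 = \left(- \frac{1693}{9} + \left(-7\right) \left(-38\right) 301^{2}\right) - 4050620 = \left(- \frac{1693}{9} + 266 \cdot 90601\right) - 4050620 = \left(- \frac{1693}{9} + 24099866\right) - 4050620 = \frac{216897101}{9} - 4050620 = \frac{180441521}{9}$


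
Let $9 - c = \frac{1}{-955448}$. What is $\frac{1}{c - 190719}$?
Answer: $- \frac{955448}{182213488079} \approx -5.2436 \cdot 10^{-6}$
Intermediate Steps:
$c = \frac{8599033}{955448}$ ($c = 9 - \frac{1}{-955448} = 9 - - \frac{1}{955448} = 9 + \frac{1}{955448} = \frac{8599033}{955448} \approx 9.0$)
$\frac{1}{c - 190719} = \frac{1}{\frac{8599033}{955448} - 190719} = \frac{1}{- \frac{182213488079}{955448}} = - \frac{955448}{182213488079}$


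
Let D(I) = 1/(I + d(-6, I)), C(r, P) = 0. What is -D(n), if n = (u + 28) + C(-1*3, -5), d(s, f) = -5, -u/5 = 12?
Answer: 1/37 ≈ 0.027027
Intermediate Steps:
u = -60 (u = -5*12 = -60)
n = -32 (n = (-60 + 28) + 0 = -32 + 0 = -32)
D(I) = 1/(-5 + I) (D(I) = 1/(I - 5) = 1/(-5 + I))
-D(n) = -1/(-5 - 32) = -1/(-37) = -1*(-1/37) = 1/37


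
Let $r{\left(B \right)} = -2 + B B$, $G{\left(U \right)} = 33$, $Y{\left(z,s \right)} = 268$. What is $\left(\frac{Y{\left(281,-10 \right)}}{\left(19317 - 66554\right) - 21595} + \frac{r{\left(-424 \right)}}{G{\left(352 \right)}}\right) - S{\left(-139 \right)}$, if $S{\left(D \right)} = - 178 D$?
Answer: $- \frac{3652180769}{189288} \approx -19294.0$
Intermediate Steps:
$r{\left(B \right)} = -2 + B^{2}$
$\left(\frac{Y{\left(281,-10 \right)}}{\left(19317 - 66554\right) - 21595} + \frac{r{\left(-424 \right)}}{G{\left(352 \right)}}\right) - S{\left(-139 \right)} = \left(\frac{268}{\left(19317 - 66554\right) - 21595} + \frac{-2 + \left(-424\right)^{2}}{33}\right) - \left(-178\right) \left(-139\right) = \left(\frac{268}{-47237 - 21595} + \left(-2 + 179776\right) \frac{1}{33}\right) - 24742 = \left(\frac{268}{-68832} + 179774 \cdot \frac{1}{33}\right) - 24742 = \left(268 \left(- \frac{1}{68832}\right) + \frac{179774}{33}\right) - 24742 = \left(- \frac{67}{17208} + \frac{179774}{33}\right) - 24742 = \frac{1031182927}{189288} - 24742 = - \frac{3652180769}{189288}$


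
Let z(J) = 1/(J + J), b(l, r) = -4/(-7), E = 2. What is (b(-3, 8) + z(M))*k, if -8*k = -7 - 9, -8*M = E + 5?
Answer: 0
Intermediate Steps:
b(l, r) = 4/7 (b(l, r) = -4*(-1/7) = 4/7)
M = -7/8 (M = -(2 + 5)/8 = -1/8*7 = -7/8 ≈ -0.87500)
z(J) = 1/(2*J)
k = 2 (k = -(-7 - 9)/8 = -1/8*(-16) = 2)
(b(-3, 8) + z(M))*k = (4/7 + 1/(2*(-7/8)))*2 = (4/7 + (1/2)*(-8/7))*2 = (4/7 - 4/7)*2 = 0*2 = 0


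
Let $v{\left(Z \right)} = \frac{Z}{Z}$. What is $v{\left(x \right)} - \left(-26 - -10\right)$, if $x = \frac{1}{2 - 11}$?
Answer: $17$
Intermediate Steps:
$x = - \frac{1}{9}$ ($x = \frac{1}{-9} = - \frac{1}{9} \approx -0.11111$)
$v{\left(Z \right)} = 1$
$v{\left(x \right)} - \left(-26 - -10\right) = 1 - \left(-26 - -10\right) = 1 - \left(-26 + 10\right) = 1 - -16 = 1 + 16 = 17$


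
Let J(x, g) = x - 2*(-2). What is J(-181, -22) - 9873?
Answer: -10050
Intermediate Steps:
J(x, g) = 4 + x (J(x, g) = x + 4 = 4 + x)
J(-181, -22) - 9873 = (4 - 181) - 9873 = -177 - 9873 = -10050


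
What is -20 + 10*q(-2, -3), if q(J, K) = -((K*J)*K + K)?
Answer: 190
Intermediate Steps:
q(J, K) = -K - J*K² (q(J, K) = -((J*K)*K + K) = -(J*K² + K) = -(K + J*K²) = -K - J*K²)
-20 + 10*q(-2, -3) = -20 + 10*(-1*(-3)*(1 - 2*(-3))) = -20 + 10*(-1*(-3)*(1 + 6)) = -20 + 10*(-1*(-3)*7) = -20 + 10*21 = -20 + 210 = 190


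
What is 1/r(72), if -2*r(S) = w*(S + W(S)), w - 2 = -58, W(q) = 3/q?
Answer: 6/12103 ≈ 0.00049574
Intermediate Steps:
w = -56 (w = 2 - 58 = -56)
r(S) = 28*S + 84/S (r(S) = -(-28)*(S + 3/S) = -(-168/S - 56*S)/2 = 28*S + 84/S)
1/r(72) = 1/(28*72 + 84/72) = 1/(2016 + 84*(1/72)) = 1/(2016 + 7/6) = 1/(12103/6) = 6/12103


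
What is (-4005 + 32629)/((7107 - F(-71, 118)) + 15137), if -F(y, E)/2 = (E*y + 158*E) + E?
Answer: 7156/10753 ≈ 0.66549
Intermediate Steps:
F(y, E) = -318*E - 2*E*y (F(y, E) = -2*((E*y + 158*E) + E) = -2*((158*E + E*y) + E) = -2*(159*E + E*y) = -318*E - 2*E*y)
(-4005 + 32629)/((7107 - F(-71, 118)) + 15137) = (-4005 + 32629)/((7107 - (-2)*118*(159 - 71)) + 15137) = 28624/((7107 - (-2)*118*88) + 15137) = 28624/((7107 - 1*(-20768)) + 15137) = 28624/((7107 + 20768) + 15137) = 28624/(27875 + 15137) = 28624/43012 = 28624*(1/43012) = 7156/10753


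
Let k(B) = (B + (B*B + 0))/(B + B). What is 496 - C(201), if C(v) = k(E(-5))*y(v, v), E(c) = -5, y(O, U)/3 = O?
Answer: 1702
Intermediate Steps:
y(O, U) = 3*O
k(B) = (B + B**2)/(2*B) (k(B) = (B + (B**2 + 0))/((2*B)) = (B + B**2)*(1/(2*B)) = (B + B**2)/(2*B))
C(v) = -6*v (C(v) = (1/2 + (1/2)*(-5))*(3*v) = (1/2 - 5/2)*(3*v) = -6*v)
496 - C(201) = 496 - (-6)*201 = 496 - 1*(-1206) = 496 + 1206 = 1702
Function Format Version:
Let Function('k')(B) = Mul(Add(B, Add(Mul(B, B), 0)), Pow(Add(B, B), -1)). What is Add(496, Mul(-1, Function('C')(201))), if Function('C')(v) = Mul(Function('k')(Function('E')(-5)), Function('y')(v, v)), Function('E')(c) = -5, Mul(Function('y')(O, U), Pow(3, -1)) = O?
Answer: 1702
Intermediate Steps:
Function('y')(O, U) = Mul(3, O)
Function('k')(B) = Mul(Rational(1, 2), Pow(B, -1), Add(B, Pow(B, 2))) (Function('k')(B) = Mul(Add(B, Add(Pow(B, 2), 0)), Pow(Mul(2, B), -1)) = Mul(Add(B, Pow(B, 2)), Mul(Rational(1, 2), Pow(B, -1))) = Mul(Rational(1, 2), Pow(B, -1), Add(B, Pow(B, 2))))
Function('C')(v) = Mul(-6, v) (Function('C')(v) = Mul(Add(Rational(1, 2), Mul(Rational(1, 2), -5)), Mul(3, v)) = Mul(Add(Rational(1, 2), Rational(-5, 2)), Mul(3, v)) = Mul(-2, Mul(3, v)) = Mul(-6, v))
Add(496, Mul(-1, Function('C')(201))) = Add(496, Mul(-1, Mul(-6, 201))) = Add(496, Mul(-1, -1206)) = Add(496, 1206) = 1702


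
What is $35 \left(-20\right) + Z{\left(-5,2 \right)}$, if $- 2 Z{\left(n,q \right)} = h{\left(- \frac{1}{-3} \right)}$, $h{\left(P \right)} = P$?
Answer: $- \frac{4201}{6} \approx -700.17$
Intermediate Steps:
$Z{\left(n,q \right)} = - \frac{1}{6}$ ($Z{\left(n,q \right)} = - \frac{\left(-1\right) \frac{1}{-3}}{2} = - \frac{\left(-1\right) \left(- \frac{1}{3}\right)}{2} = \left(- \frac{1}{2}\right) \frac{1}{3} = - \frac{1}{6}$)
$35 \left(-20\right) + Z{\left(-5,2 \right)} = 35 \left(-20\right) - \frac{1}{6} = -700 - \frac{1}{6} = - \frac{4201}{6}$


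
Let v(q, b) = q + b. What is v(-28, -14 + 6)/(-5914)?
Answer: 18/2957 ≈ 0.0060873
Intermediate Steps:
v(q, b) = b + q
v(-28, -14 + 6)/(-5914) = ((-14 + 6) - 28)/(-5914) = (-8 - 28)*(-1/5914) = -36*(-1/5914) = 18/2957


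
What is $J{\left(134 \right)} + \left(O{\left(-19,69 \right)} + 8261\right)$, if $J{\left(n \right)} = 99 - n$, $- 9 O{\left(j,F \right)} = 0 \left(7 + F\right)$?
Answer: $8226$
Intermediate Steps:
$O{\left(j,F \right)} = 0$ ($O{\left(j,F \right)} = - \frac{0 \left(7 + F\right)}{9} = \left(- \frac{1}{9}\right) 0 = 0$)
$J{\left(134 \right)} + \left(O{\left(-19,69 \right)} + 8261\right) = \left(99 - 134\right) + \left(0 + 8261\right) = \left(99 - 134\right) + 8261 = -35 + 8261 = 8226$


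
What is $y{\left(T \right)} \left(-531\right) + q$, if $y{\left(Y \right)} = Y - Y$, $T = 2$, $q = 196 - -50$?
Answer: $246$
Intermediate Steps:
$q = 246$ ($q = 196 + 50 = 246$)
$y{\left(Y \right)} = 0$
$y{\left(T \right)} \left(-531\right) + q = 0 \left(-531\right) + 246 = 0 + 246 = 246$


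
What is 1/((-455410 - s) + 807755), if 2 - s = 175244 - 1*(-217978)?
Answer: 1/745565 ≈ 1.3413e-6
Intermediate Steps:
s = -393220 (s = 2 - (175244 - 1*(-217978)) = 2 - (175244 + 217978) = 2 - 1*393222 = 2 - 393222 = -393220)
1/((-455410 - s) + 807755) = 1/((-455410 - 1*(-393220)) + 807755) = 1/((-455410 + 393220) + 807755) = 1/(-62190 + 807755) = 1/745565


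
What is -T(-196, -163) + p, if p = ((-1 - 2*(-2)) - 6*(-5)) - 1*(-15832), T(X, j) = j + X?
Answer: 16224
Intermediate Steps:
T(X, j) = X + j
p = 15865 (p = ((-1 + 4) + 30) + 15832 = (3 + 30) + 15832 = 33 + 15832 = 15865)
-T(-196, -163) + p = -(-196 - 163) + 15865 = -1*(-359) + 15865 = 359 + 15865 = 16224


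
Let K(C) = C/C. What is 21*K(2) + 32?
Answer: 53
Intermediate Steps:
K(C) = 1
21*K(2) + 32 = 21*1 + 32 = 21 + 32 = 53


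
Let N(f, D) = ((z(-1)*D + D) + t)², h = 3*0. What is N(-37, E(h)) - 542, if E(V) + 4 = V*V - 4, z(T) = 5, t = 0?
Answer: 1762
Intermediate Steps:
h = 0
E(V) = -8 + V² (E(V) = -4 + (V*V - 4) = -4 + (V² - 4) = -4 + (-4 + V²) = -8 + V²)
N(f, D) = 36*D² (N(f, D) = ((5*D + D) + 0)² = (6*D + 0)² = (6*D)² = 36*D²)
N(-37, E(h)) - 542 = 36*(-8 + 0²)² - 542 = 36*(-8 + 0)² - 542 = 36*(-8)² - 542 = 36*64 - 542 = 2304 - 542 = 1762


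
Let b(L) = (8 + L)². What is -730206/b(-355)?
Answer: -730206/120409 ≈ -6.0644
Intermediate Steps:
-730206/b(-355) = -730206/(8 - 355)² = -730206/((-347)²) = -730206/120409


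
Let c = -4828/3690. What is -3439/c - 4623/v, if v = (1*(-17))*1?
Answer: 7001421/2414 ≈ 2900.3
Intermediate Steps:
c = -2414/1845 (c = -4828*1/3690 = -2414/1845 ≈ -1.3084)
v = -17 (v = -17*1 = -17)
-3439/c - 4623/v = -3439/(-2414/1845) - 4623/(-17) = -3439*(-1845/2414) - 4623*(-1/17) = 6344955/2414 + 4623/17 = 7001421/2414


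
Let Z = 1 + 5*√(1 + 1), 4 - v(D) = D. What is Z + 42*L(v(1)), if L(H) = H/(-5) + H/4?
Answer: 73/10 + 5*√2 ≈ 14.371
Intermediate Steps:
v(D) = 4 - D
L(H) = H/20 (L(H) = H*(-⅕) + H*(¼) = -H/5 + H/4 = H/20)
Z = 1 + 5*√2 ≈ 8.0711
Z + 42*L(v(1)) = (1 + 5*√2) + 42*((4 - 1*1)/20) = (1 + 5*√2) + 42*((4 - 1)/20) = (1 + 5*√2) + 42*((1/20)*3) = (1 + 5*√2) + 42*(3/20) = (1 + 5*√2) + 63/10 = 73/10 + 5*√2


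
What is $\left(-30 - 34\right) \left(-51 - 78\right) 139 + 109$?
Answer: $1147693$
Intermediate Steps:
$\left(-30 - 34\right) \left(-51 - 78\right) 139 + 109 = \left(-64\right) \left(-129\right) 139 + 109 = 8256 \cdot 139 + 109 = 1147584 + 109 = 1147693$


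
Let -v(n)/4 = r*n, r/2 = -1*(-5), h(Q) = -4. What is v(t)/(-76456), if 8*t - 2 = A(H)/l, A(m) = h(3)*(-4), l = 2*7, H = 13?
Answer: 55/267596 ≈ 0.00020553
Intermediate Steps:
l = 14
r = 10 (r = 2*(-1*(-5)) = 2*5 = 10)
A(m) = 16 (A(m) = -4*(-4) = 16)
t = 11/28 (t = 1/4 + (16/14)/8 = 1/4 + (16*(1/14))/8 = 1/4 + (1/8)*(8/7) = 1/4 + 1/7 = 11/28 ≈ 0.39286)
v(n) = -40*n
v(t)/(-76456) = -40*11/28/(-76456) = -110/7*(-1/76456) = 55/267596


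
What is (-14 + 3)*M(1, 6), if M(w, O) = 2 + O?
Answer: -88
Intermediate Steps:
(-14 + 3)*M(1, 6) = (-14 + 3)*(2 + 6) = -11*8 = -88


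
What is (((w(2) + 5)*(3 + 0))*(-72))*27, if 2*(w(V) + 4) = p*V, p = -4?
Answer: 17496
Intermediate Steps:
w(V) = -4 - 2*V (w(V) = -4 + (-4*V)/2 = -4 - 2*V)
(((w(2) + 5)*(3 + 0))*(-72))*27 = ((((-4 - 2*2) + 5)*(3 + 0))*(-72))*27 = ((((-4 - 4) + 5)*3)*(-72))*27 = (((-8 + 5)*3)*(-72))*27 = (-3*3*(-72))*27 = -9*(-72)*27 = 648*27 = 17496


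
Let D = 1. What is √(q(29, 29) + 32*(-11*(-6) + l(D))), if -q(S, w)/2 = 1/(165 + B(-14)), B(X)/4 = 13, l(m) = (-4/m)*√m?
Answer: √93424142/217 ≈ 44.542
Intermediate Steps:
l(m) = -4/√m
B(X) = 52 (B(X) = 4*13 = 52)
q(S, w) = -2/217 (q(S, w) = -2/(165 + 52) = -2/217)
√(q(29, 29) + 32*(-11*(-6) + l(D))) = √(-2/217 + 32*(-11*(-6) - 4/√1)) = √(-2/217 + 32*(66 - 4*1)) = √(-2/217 + 32*(66 - 4)) = √(-2/217 + 32*62) = √(-2/217 + 1984) = √(430526/217) = √93424142/217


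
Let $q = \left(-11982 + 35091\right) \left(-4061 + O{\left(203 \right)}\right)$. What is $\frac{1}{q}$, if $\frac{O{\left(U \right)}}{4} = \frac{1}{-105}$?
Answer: $- \frac{35}{3284628527} \approx -1.0656 \cdot 10^{-8}$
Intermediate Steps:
$O{\left(U \right)} = - \frac{4}{105}$ ($O{\left(U \right)} = \frac{4}{-105} = 4 \left(- \frac{1}{105}\right) = - \frac{4}{105}$)
$q = - \frac{3284628527}{35}$ ($q = \left(-11982 + 35091\right) \left(-4061 - \frac{4}{105}\right) = 23109 \left(- \frac{426409}{105}\right) = - \frac{3284628527}{35} \approx -9.3847 \cdot 10^{7}$)
$\frac{1}{q} = \frac{1}{- \frac{3284628527}{35}} = - \frac{35}{3284628527}$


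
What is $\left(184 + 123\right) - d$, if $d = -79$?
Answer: $386$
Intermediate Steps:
$\left(184 + 123\right) - d = \left(184 + 123\right) - -79 = 307 + 79 = 386$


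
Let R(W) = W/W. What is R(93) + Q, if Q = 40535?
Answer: 40536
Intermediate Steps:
R(W) = 1
R(93) + Q = 1 + 40535 = 40536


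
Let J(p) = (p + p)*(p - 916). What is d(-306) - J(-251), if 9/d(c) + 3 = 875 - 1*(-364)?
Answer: -241363605/412 ≈ -5.8583e+5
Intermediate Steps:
J(p) = 2*p*(-916 + p) (J(p) = (2*p)*(-916 + p) = 2*p*(-916 + p))
d(c) = 3/412 (d(c) = 9/(-3 + (875 - 1*(-364))) = 9/(-3 + (875 + 364)) = 9/(-3 + 1239) = 9/1236 = 9*(1/1236) = 3/412)
d(-306) - J(-251) = 3/412 - 2*(-251)*(-916 - 251) = 3/412 - 2*(-251)*(-1167) = 3/412 - 1*585834 = 3/412 - 585834 = -241363605/412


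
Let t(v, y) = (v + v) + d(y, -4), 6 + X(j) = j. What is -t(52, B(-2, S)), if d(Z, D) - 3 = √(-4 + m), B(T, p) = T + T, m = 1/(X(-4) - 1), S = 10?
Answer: -107 - 3*I*√55/11 ≈ -107.0 - 2.0226*I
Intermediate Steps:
X(j) = -6 + j
m = -1/11 (m = 1/((-6 - 4) - 1) = 1/(-10 - 1) = 1/(-11) = -1/11 ≈ -0.090909)
B(T, p) = 2*T
d(Z, D) = 3 + 3*I*√55/11 (d(Z, D) = 3 + √(-4 - 1/11) = 3 + √(-45/11) = 3 + 3*I*√55/11)
t(v, y) = 3 + 2*v + 3*I*√55/11 (t(v, y) = (v + v) + (3 + 3*I*√55/11) = 2*v + (3 + 3*I*√55/11) = 3 + 2*v + 3*I*√55/11)
-t(52, B(-2, S)) = -(3 + 2*52 + 3*I*√55/11) = -(3 + 104 + 3*I*√55/11) = -(107 + 3*I*√55/11) = -107 - 3*I*√55/11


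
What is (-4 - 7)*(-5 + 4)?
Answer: 11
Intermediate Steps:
(-4 - 7)*(-5 + 4) = -11*(-1) = 11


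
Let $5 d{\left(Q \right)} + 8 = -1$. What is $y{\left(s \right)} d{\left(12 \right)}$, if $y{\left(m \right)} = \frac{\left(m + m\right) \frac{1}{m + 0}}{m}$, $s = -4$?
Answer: $\frac{9}{10} \approx 0.9$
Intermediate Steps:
$d{\left(Q \right)} = - \frac{9}{5}$ ($d{\left(Q \right)} = - \frac{8}{5} + \frac{1}{5} \left(-1\right) = - \frac{8}{5} - \frac{1}{5} = - \frac{9}{5}$)
$y{\left(m \right)} = \frac{2}{m}$ ($y{\left(m \right)} = \frac{2 m \frac{1}{m}}{m} = \frac{2}{m}$)
$y{\left(s \right)} d{\left(12 \right)} = \frac{2}{-4} \left(- \frac{9}{5}\right) = 2 \left(- \frac{1}{4}\right) \left(- \frac{9}{5}\right) = \left(- \frac{1}{2}\right) \left(- \frac{9}{5}\right) = \frac{9}{10}$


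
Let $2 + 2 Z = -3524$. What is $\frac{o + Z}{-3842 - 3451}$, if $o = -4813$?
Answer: $\frac{2192}{2431} \approx 0.90169$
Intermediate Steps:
$Z = -1763$ ($Z = -1 + \frac{1}{2} \left(-3524\right) = -1 - 1762 = -1763$)
$\frac{o + Z}{-3842 - 3451} = \frac{-4813 - 1763}{-3842 - 3451} = - \frac{6576}{-7293} = \left(-6576\right) \left(- \frac{1}{7293}\right) = \frac{2192}{2431}$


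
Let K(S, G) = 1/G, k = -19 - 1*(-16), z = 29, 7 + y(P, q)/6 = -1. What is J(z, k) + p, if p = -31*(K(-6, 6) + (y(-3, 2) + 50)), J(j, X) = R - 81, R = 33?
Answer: -691/6 ≈ -115.17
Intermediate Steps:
y(P, q) = -48 (y(P, q) = -42 + 6*(-1) = -42 - 6 = -48)
k = -3 (k = -19 + 16 = -3)
J(j, X) = -48 (J(j, X) = 33 - 81 = -48)
p = -403/6 (p = -31*(1/6 + (-48 + 50)) = -31*(⅙ + 2) = -31*13/6 = -403/6 ≈ -67.167)
J(z, k) + p = -48 - 403/6 = -691/6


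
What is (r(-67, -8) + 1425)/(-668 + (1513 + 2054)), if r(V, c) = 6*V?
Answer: 1023/2899 ≈ 0.35288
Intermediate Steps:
(r(-67, -8) + 1425)/(-668 + (1513 + 2054)) = (6*(-67) + 1425)/(-668 + (1513 + 2054)) = (-402 + 1425)/(-668 + 3567) = 1023/2899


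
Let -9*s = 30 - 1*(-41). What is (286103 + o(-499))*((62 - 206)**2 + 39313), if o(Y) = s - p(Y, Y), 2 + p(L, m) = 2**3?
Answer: 154614285298/9 ≈ 1.7179e+10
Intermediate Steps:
p(L, m) = 6 (p(L, m) = -2 + 2**3 = -2 + 8 = 6)
s = -71/9 (s = -(30 - 1*(-41))/9 = -(30 + 41)/9 = -1/9*71 = -71/9 ≈ -7.8889)
o(Y) = -125/9 (o(Y) = -71/9 - 1*6 = -71/9 - 6 = -125/9)
(286103 + o(-499))*((62 - 206)**2 + 39313) = (286103 - 125/9)*((62 - 206)**2 + 39313) = 2574802*((-144)**2 + 39313)/9 = 2574802*(20736 + 39313)/9 = (2574802/9)*60049 = 154614285298/9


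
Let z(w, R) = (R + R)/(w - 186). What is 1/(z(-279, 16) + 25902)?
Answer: 465/12044398 ≈ 3.8607e-5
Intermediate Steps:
z(w, R) = 2*R/(-186 + w) (z(w, R) = (2*R)/(-186 + w) = 2*R/(-186 + w))
1/(z(-279, 16) + 25902) = 1/(2*16/(-186 - 279) + 25902) = 1/(2*16/(-465) + 25902) = 1/(2*16*(-1/465) + 25902) = 1/(-32/465 + 25902) = 1/(12044398/465) = 465/12044398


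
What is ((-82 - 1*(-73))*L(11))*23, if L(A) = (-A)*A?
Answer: 25047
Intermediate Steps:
L(A) = -A²
((-82 - 1*(-73))*L(11))*23 = ((-82 - 1*(-73))*(-1*11²))*23 = ((-82 + 73)*(-1*121))*23 = -9*(-121)*23 = 1089*23 = 25047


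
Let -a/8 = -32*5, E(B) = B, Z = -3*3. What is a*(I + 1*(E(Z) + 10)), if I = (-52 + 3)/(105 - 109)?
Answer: 16960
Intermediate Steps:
Z = -9
a = 1280 (a = -(-256)*5 = -8*(-160) = 1280)
I = 49/4 (I = -49/(-4) = -49*(-¼) = 49/4 ≈ 12.250)
a*(I + 1*(E(Z) + 10)) = 1280*(49/4 + 1*(-9 + 10)) = 1280*(49/4 + 1*1) = 1280*(49/4 + 1) = 1280*(53/4) = 16960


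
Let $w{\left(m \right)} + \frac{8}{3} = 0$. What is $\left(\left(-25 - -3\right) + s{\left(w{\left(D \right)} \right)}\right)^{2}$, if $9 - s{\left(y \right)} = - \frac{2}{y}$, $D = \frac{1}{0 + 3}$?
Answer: $\frac{3025}{16} \approx 189.06$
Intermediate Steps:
$D = \frac{1}{3} \approx 0.33333$
$w{\left(m \right)} = - \frac{8}{3}$ ($w{\left(m \right)} = - \frac{8}{3} + 0 = - \frac{8}{3}$)
$s{\left(y \right)} = 9 + \frac{2}{y}$ ($s{\left(y \right)} = 9 - - \frac{2}{y} = 9 + \frac{2}{y}$)
$\left(\left(-25 - -3\right) + s{\left(w{\left(D \right)} \right)}\right)^{2} = \left(\left(-25 - -3\right) + \left(9 + \frac{2}{- \frac{8}{3}}\right)\right)^{2} = \left(\left(-25 + 3\right) + \left(9 + 2 \left(- \frac{3}{8}\right)\right)\right)^{2} = \left(-22 + \left(9 - \frac{3}{4}\right)\right)^{2} = \left(-22 + \frac{33}{4}\right)^{2} = \left(- \frac{55}{4}\right)^{2} = \frac{3025}{16}$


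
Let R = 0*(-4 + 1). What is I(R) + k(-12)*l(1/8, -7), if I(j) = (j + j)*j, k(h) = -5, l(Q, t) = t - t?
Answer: 0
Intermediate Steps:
l(Q, t) = 0
R = 0 (R = 0*(-3) = 0)
I(j) = 2*j**2 (I(j) = (2*j)*j = 2*j**2)
I(R) + k(-12)*l(1/8, -7) = 2*0**2 - 5*0 = 2*0 + 0 = 0 + 0 = 0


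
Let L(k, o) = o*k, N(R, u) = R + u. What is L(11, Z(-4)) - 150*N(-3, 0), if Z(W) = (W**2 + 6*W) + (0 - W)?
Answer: 406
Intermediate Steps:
Z(W) = W**2 + 5*W (Z(W) = (W**2 + 6*W) - W = W**2 + 5*W)
L(k, o) = k*o
L(11, Z(-4)) - 150*N(-3, 0) = 11*(-4*(5 - 4)) - 150*(-3 + 0) = 11*(-4*1) - 150*(-3) = 11*(-4) + 450 = -44 + 450 = 406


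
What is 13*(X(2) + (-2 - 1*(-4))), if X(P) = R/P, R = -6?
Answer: -13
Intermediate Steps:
X(P) = -6/P
13*(X(2) + (-2 - 1*(-4))) = 13*(-6/2 + (-2 - 1*(-4))) = 13*(-6*1/2 + (-2 + 4)) = 13*(-3 + 2) = 13*(-1) = -13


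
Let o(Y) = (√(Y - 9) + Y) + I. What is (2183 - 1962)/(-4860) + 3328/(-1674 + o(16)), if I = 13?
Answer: -647723609/313124940 - 1664*√7/1353009 ≈ -2.0718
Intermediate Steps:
o(Y) = 13 + Y + √(-9 + Y) (o(Y) = (√(Y - 9) + Y) + 13 = (√(-9 + Y) + Y) + 13 = (Y + √(-9 + Y)) + 13 = 13 + Y + √(-9 + Y))
(2183 - 1962)/(-4860) + 3328/(-1674 + o(16)) = (2183 - 1962)/(-4860) + 3328/(-1674 + (13 + 16 + √(-9 + 16))) = 221*(-1/4860) + 3328/(-1674 + (13 + 16 + √7)) = -221/4860 + 3328/(-1674 + (29 + √7)) = -221/4860 + 3328/(-1645 + √7)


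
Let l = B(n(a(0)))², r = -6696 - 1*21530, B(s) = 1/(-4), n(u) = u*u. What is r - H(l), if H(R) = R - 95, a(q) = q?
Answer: -450097/16 ≈ -28131.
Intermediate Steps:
n(u) = u²
B(s) = -¼
r = -28226 (r = -6696 - 21530 = -28226)
l = 1/16 (l = (-¼)² = 1/16 ≈ 0.062500)
H(R) = -95 + R
r - H(l) = -28226 - (-95 + 1/16) = -28226 - 1*(-1519/16) = -28226 + 1519/16 = -450097/16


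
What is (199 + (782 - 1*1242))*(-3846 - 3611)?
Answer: 1946277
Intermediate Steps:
(199 + (782 - 1*1242))*(-3846 - 3611) = (199 + (782 - 1242))*(-7457) = (199 - 460)*(-7457) = -261*(-7457) = 1946277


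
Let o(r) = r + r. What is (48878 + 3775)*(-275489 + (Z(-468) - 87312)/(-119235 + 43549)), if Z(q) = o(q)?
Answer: -548922589181259/37843 ≈ -1.4505e+10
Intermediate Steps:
o(r) = 2*r
Z(q) = 2*q
(48878 + 3775)*(-275489 + (Z(-468) - 87312)/(-119235 + 43549)) = (48878 + 3775)*(-275489 + (2*(-468) - 87312)/(-119235 + 43549)) = 52653*(-275489 + (-936 - 87312)/(-75686)) = 52653*(-275489 - 88248*(-1/75686)) = 52653*(-275489 + 44124/37843) = 52653*(-10425286103/37843) = -548922589181259/37843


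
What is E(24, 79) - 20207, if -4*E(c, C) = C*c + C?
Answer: -82803/4 ≈ -20701.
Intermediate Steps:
E(c, C) = -C/4 - C*c/4 (E(c, C) = -(C*c + C)/4 = -(C + C*c)/4 = -C/4 - C*c/4)
E(24, 79) - 20207 = -1/4*79*(1 + 24) - 20207 = -1/4*79*25 - 20207 = -1975/4 - 20207 = -82803/4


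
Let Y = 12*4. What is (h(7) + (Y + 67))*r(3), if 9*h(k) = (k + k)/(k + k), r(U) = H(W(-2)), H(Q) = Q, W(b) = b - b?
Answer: 0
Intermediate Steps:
W(b) = 0
r(U) = 0
Y = 48
h(k) = ⅑ (h(k) = ((k + k)/(k + k))/9 = ((2*k)/((2*k)))/9 = ((2*k)*(1/(2*k)))/9 = (⅑)*1 = ⅑)
(h(7) + (Y + 67))*r(3) = (⅑ + (48 + 67))*0 = (⅑ + 115)*0 = (1036/9)*0 = 0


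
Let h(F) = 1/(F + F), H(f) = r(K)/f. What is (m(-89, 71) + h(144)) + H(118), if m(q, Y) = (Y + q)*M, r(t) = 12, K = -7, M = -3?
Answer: 919355/16992 ≈ 54.105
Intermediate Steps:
m(q, Y) = -3*Y - 3*q (m(q, Y) = (Y + q)*(-3) = -3*Y - 3*q)
H(f) = 12/f
h(F) = 1/(2*F)
(m(-89, 71) + h(144)) + H(118) = ((-3*71 - 3*(-89)) + (½)/144) + 12/118 = ((-213 + 267) + (½)*(1/144)) + 12*(1/118) = (54 + 1/288) + 6/59 = 15553/288 + 6/59 = 919355/16992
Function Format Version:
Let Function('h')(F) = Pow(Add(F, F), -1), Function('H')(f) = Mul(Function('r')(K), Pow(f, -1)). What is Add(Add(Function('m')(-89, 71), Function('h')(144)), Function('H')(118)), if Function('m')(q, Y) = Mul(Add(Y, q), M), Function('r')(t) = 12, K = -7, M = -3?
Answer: Rational(919355, 16992) ≈ 54.105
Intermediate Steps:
Function('m')(q, Y) = Add(Mul(-3, Y), Mul(-3, q)) (Function('m')(q, Y) = Mul(Add(Y, q), -3) = Add(Mul(-3, Y), Mul(-3, q)))
Function('H')(f) = Mul(12, Pow(f, -1))
Function('h')(F) = Mul(Rational(1, 2), Pow(F, -1)) (Function('h')(F) = Pow(Mul(2, F), -1) = Mul(Rational(1, 2), Pow(F, -1)))
Add(Add(Function('m')(-89, 71), Function('h')(144)), Function('H')(118)) = Add(Add(Add(Mul(-3, 71), Mul(-3, -89)), Mul(Rational(1, 2), Pow(144, -1))), Mul(12, Pow(118, -1))) = Add(Add(Add(-213, 267), Mul(Rational(1, 2), Rational(1, 144))), Mul(12, Rational(1, 118))) = Add(Add(54, Rational(1, 288)), Rational(6, 59)) = Add(Rational(15553, 288), Rational(6, 59)) = Rational(919355, 16992)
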